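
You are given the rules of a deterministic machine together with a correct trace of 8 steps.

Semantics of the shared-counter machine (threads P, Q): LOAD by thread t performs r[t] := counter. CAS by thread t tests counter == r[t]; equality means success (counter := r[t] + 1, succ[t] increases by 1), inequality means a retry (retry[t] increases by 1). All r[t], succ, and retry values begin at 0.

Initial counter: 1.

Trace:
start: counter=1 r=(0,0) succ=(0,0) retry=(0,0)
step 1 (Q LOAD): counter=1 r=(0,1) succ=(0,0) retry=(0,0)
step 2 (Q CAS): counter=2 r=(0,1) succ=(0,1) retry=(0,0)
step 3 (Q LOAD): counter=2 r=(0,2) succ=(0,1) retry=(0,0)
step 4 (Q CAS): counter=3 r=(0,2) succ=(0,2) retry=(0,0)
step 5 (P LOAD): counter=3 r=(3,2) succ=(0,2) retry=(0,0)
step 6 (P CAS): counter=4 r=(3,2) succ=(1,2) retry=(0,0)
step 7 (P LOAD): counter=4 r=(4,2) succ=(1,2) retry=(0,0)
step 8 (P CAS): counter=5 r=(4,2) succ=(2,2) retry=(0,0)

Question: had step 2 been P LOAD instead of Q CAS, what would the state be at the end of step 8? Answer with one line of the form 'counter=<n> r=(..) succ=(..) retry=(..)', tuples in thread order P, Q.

counter=4 r=(3,1) succ=(2,1) retry=(0,0)

(re-executing from step 2 with the substitution; state before step 2: counter=1 r=(0,1) succ=(0,0) retry=(0,0))
step 2 (P LOAD): counter=1 r=(1,1) succ=(0,0) retry=(0,0)
step 3 (Q LOAD): counter=1 r=(1,1) succ=(0,0) retry=(0,0)
step 4 (Q CAS): counter=2 r=(1,1) succ=(0,1) retry=(0,0)
step 5 (P LOAD): counter=2 r=(2,1) succ=(0,1) retry=(0,0)
step 6 (P CAS): counter=3 r=(2,1) succ=(1,1) retry=(0,0)
step 7 (P LOAD): counter=3 r=(3,1) succ=(1,1) retry=(0,0)
step 8 (P CAS): counter=4 r=(3,1) succ=(2,1) retry=(0,0)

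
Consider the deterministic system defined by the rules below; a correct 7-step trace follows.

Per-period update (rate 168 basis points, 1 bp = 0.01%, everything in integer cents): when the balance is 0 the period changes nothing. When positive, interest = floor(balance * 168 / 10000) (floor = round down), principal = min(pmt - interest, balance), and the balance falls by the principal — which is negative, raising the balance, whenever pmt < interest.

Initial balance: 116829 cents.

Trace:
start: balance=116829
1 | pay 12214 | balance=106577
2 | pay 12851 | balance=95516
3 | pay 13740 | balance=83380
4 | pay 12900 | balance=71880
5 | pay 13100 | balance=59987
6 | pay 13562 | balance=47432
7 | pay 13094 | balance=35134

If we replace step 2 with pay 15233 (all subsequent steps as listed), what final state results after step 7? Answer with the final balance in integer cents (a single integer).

(re-executing from step 2 with the substitution; state before step 2: balance=106577)
2 | pay 15233 | balance=93134
3 | pay 13740 | balance=80958
4 | pay 12900 | balance=69418
5 | pay 13100 | balance=57484
6 | pay 13562 | balance=44887
7 | pay 13094 | balance=32547

32547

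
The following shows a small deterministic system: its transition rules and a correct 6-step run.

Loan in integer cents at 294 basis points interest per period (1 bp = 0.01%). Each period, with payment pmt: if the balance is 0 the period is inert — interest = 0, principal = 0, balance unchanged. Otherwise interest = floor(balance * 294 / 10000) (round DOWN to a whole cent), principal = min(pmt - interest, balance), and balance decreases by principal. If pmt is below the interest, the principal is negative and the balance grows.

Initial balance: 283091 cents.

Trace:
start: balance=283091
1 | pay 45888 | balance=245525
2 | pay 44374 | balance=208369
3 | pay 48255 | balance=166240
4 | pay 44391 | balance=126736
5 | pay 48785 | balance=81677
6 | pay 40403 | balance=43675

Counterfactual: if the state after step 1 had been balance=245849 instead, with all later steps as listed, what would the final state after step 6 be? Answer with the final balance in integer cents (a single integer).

state after step 1 := balance=245849
2 | pay 44374 | balance=208702
3 | pay 48255 | balance=166582
4 | pay 44391 | balance=127088
5 | pay 48785 | balance=82039
6 | pay 40403 | balance=44047

44047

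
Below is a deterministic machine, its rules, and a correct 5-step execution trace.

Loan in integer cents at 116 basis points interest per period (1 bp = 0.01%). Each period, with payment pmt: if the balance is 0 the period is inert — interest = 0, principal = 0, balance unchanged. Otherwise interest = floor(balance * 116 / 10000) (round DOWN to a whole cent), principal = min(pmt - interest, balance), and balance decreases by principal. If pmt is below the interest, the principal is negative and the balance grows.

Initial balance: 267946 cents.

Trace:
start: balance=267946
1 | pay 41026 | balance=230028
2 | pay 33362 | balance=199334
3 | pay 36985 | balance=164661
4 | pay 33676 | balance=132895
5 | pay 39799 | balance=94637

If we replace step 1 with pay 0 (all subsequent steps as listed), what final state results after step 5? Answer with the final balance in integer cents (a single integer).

(re-executing from step 1 with the substitution; state before step 1: balance=267946)
1 | pay 0 | balance=271054
2 | pay 33362 | balance=240836
3 | pay 36985 | balance=206644
4 | pay 33676 | balance=175365
5 | pay 39799 | balance=137600

137600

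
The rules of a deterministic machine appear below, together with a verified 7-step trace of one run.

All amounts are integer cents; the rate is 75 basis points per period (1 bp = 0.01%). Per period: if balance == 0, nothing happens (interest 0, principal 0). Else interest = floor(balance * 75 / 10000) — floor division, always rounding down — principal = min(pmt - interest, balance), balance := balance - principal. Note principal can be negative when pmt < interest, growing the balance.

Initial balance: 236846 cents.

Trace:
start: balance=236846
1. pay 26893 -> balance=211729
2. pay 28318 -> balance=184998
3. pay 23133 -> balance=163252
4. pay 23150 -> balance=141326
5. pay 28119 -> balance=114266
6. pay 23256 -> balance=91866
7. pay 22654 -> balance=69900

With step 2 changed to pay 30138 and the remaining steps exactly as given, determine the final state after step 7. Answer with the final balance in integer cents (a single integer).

(re-executing from step 2 with the substitution; state before step 2: balance=211729)
2. pay 30138 -> balance=183178
3. pay 23133 -> balance=161418
4. pay 23150 -> balance=139478
5. pay 28119 -> balance=112405
6. pay 23256 -> balance=89992
7. pay 22654 -> balance=68012

68012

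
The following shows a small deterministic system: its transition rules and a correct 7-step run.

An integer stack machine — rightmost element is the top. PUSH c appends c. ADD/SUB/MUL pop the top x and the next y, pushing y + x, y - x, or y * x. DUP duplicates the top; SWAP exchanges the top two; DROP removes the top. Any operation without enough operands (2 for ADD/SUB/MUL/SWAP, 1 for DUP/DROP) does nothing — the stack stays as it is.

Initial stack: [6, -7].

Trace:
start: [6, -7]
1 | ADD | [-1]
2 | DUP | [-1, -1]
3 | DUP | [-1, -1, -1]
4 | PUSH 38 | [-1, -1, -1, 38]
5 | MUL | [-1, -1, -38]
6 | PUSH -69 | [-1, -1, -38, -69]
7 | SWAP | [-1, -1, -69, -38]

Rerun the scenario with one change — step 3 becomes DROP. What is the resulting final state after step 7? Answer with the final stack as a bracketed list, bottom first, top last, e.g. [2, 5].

(re-executing from step 3 with the substitution; state before step 3: [-1, -1])
3 | DROP | [-1]
4 | PUSH 38 | [-1, 38]
5 | MUL | [-38]
6 | PUSH -69 | [-38, -69]
7 | SWAP | [-69, -38]

[-69, -38]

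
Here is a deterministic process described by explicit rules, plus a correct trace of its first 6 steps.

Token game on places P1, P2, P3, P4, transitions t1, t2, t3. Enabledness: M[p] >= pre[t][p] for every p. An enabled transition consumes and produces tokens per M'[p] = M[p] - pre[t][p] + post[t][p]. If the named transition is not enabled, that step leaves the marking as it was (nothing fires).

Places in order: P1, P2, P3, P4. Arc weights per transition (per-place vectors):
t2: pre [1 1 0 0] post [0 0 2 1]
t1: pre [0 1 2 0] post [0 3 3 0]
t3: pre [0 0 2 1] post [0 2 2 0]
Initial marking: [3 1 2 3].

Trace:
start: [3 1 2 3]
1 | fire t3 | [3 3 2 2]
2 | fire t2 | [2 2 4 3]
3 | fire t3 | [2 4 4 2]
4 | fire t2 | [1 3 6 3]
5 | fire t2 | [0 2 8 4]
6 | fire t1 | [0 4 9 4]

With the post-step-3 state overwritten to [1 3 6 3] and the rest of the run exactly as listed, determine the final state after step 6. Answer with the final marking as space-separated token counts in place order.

0 4 9 4

state after step 3 := [1 3 6 3]
4 | fire t2 | [0 2 8 4]
5 | fire t2 | [0 2 8 4]
6 | fire t1 | [0 4 9 4]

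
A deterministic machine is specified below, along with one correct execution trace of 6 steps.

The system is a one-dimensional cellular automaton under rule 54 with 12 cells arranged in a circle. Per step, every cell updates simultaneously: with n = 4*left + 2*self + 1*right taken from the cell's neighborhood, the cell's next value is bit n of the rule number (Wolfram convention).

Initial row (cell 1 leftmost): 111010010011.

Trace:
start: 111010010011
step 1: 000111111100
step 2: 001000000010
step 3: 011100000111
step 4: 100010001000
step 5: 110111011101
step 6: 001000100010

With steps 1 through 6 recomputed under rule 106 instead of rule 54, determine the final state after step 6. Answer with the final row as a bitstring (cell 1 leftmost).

000110101101

(re-executing steps 1..6 under rule 106; state before step 1: 111010010011)
step 1: 001100100110
step 2: 011101001110
step 3: 110110011010
step 4: 111110111101
step 5: 000011100111
step 6: 000110101101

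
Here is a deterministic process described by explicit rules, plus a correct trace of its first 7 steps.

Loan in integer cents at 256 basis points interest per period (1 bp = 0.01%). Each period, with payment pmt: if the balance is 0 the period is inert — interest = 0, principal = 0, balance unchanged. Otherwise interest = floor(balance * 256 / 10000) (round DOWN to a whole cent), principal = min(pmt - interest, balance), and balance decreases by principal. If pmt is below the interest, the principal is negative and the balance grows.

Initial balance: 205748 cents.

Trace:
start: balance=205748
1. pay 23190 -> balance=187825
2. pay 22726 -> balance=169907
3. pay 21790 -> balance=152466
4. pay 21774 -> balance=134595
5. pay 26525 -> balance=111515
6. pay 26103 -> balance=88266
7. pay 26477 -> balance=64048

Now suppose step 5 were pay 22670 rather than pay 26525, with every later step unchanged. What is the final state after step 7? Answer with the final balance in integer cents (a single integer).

68103

(re-executing from step 5 with the substitution; state before step 5: balance=134595)
5. pay 22670 -> balance=115370
6. pay 26103 -> balance=92220
7. pay 26477 -> balance=68103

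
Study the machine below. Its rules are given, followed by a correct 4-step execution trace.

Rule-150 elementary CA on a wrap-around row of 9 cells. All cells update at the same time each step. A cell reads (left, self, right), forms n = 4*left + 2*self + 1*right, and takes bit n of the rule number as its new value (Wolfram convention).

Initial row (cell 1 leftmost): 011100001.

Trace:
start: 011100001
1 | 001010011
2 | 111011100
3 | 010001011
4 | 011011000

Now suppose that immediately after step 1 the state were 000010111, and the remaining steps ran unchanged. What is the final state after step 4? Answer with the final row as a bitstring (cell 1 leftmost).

state after step 1 := 000010111
2 | 100110010
3 | 111001110
4 | 010110100

010110100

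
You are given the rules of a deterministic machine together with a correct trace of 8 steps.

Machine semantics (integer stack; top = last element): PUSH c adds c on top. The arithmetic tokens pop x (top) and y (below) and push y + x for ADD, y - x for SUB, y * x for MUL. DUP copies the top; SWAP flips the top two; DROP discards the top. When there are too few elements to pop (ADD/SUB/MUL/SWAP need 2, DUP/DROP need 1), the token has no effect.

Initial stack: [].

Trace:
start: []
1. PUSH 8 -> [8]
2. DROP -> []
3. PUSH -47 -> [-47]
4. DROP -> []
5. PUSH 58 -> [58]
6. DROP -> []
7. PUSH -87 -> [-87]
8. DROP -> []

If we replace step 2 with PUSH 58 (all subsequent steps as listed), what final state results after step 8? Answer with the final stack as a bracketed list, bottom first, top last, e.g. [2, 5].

[8, 58]

(re-executing from step 2 with the substitution; state before step 2: [8])
2. PUSH 58 -> [8, 58]
3. PUSH -47 -> [8, 58, -47]
4. DROP -> [8, 58]
5. PUSH 58 -> [8, 58, 58]
6. DROP -> [8, 58]
7. PUSH -87 -> [8, 58, -87]
8. DROP -> [8, 58]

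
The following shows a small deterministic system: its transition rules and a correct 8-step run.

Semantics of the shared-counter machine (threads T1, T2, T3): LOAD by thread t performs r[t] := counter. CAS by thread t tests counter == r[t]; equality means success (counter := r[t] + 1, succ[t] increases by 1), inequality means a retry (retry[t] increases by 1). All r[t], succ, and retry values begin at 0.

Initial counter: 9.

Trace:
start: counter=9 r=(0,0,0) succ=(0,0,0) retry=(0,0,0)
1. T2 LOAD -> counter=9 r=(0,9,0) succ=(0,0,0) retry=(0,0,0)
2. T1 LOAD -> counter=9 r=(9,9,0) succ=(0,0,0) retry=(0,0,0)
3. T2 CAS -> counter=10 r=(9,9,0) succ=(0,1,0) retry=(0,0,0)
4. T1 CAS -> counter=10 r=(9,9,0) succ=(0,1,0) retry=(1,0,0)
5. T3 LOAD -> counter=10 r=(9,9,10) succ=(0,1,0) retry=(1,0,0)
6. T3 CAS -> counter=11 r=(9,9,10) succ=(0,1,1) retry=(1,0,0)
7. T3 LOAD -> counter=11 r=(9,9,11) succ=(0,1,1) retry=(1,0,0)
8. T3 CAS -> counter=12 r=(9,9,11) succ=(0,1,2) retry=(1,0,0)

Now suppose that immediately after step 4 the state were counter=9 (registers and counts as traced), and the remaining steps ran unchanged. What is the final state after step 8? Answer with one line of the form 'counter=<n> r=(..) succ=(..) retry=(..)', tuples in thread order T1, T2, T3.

state after step 4 := counter=9 r=(9,9,0) succ=(0,1,0) retry=(1,0,0)
5. T3 LOAD -> counter=9 r=(9,9,9) succ=(0,1,0) retry=(1,0,0)
6. T3 CAS -> counter=10 r=(9,9,9) succ=(0,1,1) retry=(1,0,0)
7. T3 LOAD -> counter=10 r=(9,9,10) succ=(0,1,1) retry=(1,0,0)
8. T3 CAS -> counter=11 r=(9,9,10) succ=(0,1,2) retry=(1,0,0)

counter=11 r=(9,9,10) succ=(0,1,2) retry=(1,0,0)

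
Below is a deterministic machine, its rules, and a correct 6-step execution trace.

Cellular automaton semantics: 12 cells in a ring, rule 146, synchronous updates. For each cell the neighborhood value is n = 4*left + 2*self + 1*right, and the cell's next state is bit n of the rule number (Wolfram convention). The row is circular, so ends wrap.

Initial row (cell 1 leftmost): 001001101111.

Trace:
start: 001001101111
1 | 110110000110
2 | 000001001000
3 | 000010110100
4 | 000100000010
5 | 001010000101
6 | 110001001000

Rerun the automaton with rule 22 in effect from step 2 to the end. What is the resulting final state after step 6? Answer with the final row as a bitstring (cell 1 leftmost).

(re-executing steps 2..6 under rule 22; state before step 2: 110110000110)
2 | 000001001000
3 | 000011111100
4 | 000100000010
5 | 001110000111
6 | 110001001000

110001001000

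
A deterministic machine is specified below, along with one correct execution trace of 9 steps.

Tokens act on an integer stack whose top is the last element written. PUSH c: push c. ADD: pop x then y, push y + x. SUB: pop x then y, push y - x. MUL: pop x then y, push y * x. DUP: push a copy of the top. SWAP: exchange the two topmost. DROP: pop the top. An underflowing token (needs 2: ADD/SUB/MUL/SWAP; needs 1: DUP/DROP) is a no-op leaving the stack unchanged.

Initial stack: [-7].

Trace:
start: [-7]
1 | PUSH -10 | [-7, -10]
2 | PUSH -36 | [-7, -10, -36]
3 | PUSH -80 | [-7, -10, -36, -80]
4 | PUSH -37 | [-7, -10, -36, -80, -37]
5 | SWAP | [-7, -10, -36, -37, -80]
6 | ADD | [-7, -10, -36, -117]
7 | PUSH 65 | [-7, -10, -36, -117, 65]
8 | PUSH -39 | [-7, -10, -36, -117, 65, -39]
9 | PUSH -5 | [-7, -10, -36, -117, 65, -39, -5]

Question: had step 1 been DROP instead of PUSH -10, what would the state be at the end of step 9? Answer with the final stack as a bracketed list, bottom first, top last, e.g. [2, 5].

[-36, -117, 65, -39, -5]

(re-executing from step 1 with the substitution; state before step 1: [-7])
1 | DROP | []
2 | PUSH -36 | [-36]
3 | PUSH -80 | [-36, -80]
4 | PUSH -37 | [-36, -80, -37]
5 | SWAP | [-36, -37, -80]
6 | ADD | [-36, -117]
7 | PUSH 65 | [-36, -117, 65]
8 | PUSH -39 | [-36, -117, 65, -39]
9 | PUSH -5 | [-36, -117, 65, -39, -5]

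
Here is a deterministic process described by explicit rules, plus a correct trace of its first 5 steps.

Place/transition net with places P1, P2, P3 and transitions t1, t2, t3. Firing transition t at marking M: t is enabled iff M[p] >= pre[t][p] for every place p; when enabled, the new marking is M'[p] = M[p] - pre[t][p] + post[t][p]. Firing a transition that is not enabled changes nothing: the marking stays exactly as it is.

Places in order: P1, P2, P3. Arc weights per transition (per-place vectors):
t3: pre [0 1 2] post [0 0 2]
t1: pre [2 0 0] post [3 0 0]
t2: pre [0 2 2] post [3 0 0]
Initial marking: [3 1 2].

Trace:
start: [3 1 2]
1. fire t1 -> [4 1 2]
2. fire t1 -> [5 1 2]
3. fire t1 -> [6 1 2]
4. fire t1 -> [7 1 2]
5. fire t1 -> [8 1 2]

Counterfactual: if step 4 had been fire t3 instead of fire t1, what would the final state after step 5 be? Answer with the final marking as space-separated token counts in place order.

(re-executing from step 4 with the substitution; state before step 4: [6 1 2])
4. fire t3 -> [6 0 2]
5. fire t1 -> [7 0 2]

7 0 2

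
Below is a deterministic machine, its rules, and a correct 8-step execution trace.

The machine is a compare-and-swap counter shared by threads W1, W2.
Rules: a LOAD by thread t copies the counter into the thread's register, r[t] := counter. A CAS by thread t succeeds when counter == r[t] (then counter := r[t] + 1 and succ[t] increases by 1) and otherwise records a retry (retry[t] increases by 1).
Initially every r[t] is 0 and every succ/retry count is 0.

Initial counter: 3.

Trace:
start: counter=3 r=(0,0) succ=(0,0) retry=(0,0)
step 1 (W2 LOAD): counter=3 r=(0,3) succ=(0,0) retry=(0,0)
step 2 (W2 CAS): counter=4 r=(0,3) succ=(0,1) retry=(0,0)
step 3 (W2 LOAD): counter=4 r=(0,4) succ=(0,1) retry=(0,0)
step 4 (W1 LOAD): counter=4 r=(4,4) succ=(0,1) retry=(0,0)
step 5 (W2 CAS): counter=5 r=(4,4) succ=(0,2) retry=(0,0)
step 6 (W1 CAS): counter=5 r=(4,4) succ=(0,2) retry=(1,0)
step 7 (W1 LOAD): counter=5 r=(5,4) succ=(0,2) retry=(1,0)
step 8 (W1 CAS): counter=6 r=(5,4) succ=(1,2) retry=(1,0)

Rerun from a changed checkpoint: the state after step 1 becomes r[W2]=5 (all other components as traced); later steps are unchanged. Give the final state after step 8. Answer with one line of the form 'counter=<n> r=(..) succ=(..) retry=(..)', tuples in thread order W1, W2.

counter=5 r=(4,3) succ=(1,1) retry=(1,1)

state after step 1 := counter=3 r=(0,5) succ=(0,0) retry=(0,0)
step 2 (W2 CAS): counter=3 r=(0,5) succ=(0,0) retry=(0,1)
step 3 (W2 LOAD): counter=3 r=(0,3) succ=(0,0) retry=(0,1)
step 4 (W1 LOAD): counter=3 r=(3,3) succ=(0,0) retry=(0,1)
step 5 (W2 CAS): counter=4 r=(3,3) succ=(0,1) retry=(0,1)
step 6 (W1 CAS): counter=4 r=(3,3) succ=(0,1) retry=(1,1)
step 7 (W1 LOAD): counter=4 r=(4,3) succ=(0,1) retry=(1,1)
step 8 (W1 CAS): counter=5 r=(4,3) succ=(1,1) retry=(1,1)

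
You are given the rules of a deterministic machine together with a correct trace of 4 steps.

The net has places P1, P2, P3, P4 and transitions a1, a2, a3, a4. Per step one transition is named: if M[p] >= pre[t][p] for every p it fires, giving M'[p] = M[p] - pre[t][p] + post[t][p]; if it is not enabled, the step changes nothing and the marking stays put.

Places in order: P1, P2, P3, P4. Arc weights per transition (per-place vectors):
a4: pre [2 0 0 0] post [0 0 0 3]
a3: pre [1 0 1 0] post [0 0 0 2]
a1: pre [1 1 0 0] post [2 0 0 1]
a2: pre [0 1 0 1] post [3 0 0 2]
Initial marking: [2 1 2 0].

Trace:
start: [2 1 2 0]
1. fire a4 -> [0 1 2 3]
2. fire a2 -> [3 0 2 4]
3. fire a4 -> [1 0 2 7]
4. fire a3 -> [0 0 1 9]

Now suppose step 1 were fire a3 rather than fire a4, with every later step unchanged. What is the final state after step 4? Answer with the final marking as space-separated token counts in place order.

1 0 0 8

(re-executing from step 1 with the substitution; state before step 1: [2 1 2 0])
1. fire a3 -> [1 1 1 2]
2. fire a2 -> [4 0 1 3]
3. fire a4 -> [2 0 1 6]
4. fire a3 -> [1 0 0 8]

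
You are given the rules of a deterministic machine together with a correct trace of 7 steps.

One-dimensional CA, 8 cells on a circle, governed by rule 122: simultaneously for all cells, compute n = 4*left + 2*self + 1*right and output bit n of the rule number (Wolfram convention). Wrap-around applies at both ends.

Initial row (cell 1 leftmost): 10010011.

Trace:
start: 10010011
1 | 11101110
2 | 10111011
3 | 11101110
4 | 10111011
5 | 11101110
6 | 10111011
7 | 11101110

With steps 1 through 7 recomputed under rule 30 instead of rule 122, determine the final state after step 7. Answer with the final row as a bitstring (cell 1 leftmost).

00111000

(re-executing steps 1..7 under rule 30; state before step 1: 10010011)
1 | 01111110
2 | 11000001
3 | 00100011
4 | 11110110
5 | 10000100
6 | 11001111
7 | 00111000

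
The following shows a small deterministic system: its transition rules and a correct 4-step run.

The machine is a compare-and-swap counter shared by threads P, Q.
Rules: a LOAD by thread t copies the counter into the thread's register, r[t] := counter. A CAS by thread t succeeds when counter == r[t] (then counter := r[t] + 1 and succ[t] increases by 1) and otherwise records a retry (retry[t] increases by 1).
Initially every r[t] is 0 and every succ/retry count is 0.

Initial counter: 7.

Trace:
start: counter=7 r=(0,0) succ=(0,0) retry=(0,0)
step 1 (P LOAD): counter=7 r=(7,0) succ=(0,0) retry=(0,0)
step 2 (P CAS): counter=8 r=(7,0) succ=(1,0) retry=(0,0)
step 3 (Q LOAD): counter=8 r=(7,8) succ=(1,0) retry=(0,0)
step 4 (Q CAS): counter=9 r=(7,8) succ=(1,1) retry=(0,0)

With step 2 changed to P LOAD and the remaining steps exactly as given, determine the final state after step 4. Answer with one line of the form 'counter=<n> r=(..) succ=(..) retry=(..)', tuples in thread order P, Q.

counter=8 r=(7,7) succ=(0,1) retry=(0,0)

(re-executing from step 2 with the substitution; state before step 2: counter=7 r=(7,0) succ=(0,0) retry=(0,0))
step 2 (P LOAD): counter=7 r=(7,0) succ=(0,0) retry=(0,0)
step 3 (Q LOAD): counter=7 r=(7,7) succ=(0,0) retry=(0,0)
step 4 (Q CAS): counter=8 r=(7,7) succ=(0,1) retry=(0,0)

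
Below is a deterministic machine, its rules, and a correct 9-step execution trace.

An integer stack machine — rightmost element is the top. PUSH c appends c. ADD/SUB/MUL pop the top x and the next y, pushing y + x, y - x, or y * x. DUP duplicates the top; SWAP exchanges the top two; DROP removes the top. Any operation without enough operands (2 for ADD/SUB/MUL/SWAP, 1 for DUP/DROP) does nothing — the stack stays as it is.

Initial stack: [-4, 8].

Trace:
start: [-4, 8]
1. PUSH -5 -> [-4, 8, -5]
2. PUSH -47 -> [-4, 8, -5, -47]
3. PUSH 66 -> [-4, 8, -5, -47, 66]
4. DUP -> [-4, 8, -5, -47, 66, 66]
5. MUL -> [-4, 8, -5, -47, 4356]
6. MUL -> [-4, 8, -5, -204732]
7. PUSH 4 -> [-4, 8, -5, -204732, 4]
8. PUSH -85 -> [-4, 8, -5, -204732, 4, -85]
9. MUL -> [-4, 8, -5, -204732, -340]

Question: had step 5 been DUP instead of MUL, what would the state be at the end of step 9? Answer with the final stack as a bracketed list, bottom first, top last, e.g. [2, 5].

[-4, 8, -5, -47, 66, 4356, -340]

(re-executing from step 5 with the substitution; state before step 5: [-4, 8, -5, -47, 66, 66])
5. DUP -> [-4, 8, -5, -47, 66, 66, 66]
6. MUL -> [-4, 8, -5, -47, 66, 4356]
7. PUSH 4 -> [-4, 8, -5, -47, 66, 4356, 4]
8. PUSH -85 -> [-4, 8, -5, -47, 66, 4356, 4, -85]
9. MUL -> [-4, 8, -5, -47, 66, 4356, -340]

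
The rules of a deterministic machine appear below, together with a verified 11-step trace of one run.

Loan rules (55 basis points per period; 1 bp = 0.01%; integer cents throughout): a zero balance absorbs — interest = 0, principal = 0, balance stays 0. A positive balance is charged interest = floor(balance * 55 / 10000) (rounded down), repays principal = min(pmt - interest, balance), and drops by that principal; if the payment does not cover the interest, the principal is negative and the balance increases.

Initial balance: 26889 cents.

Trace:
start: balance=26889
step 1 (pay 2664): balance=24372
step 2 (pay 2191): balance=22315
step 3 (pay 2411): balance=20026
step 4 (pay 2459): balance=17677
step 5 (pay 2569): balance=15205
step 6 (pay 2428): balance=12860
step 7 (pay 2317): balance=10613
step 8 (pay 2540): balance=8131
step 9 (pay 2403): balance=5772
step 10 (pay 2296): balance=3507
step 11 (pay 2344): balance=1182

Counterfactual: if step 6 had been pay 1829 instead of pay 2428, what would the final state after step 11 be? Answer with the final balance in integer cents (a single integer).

(re-executing from step 6 with the substitution; state before step 6: balance=15205)
step 6 (pay 1829): balance=13459
step 7 (pay 2317): balance=11216
step 8 (pay 2540): balance=8737
step 9 (pay 2403): balance=6382
step 10 (pay 2296): balance=4121
step 11 (pay 2344): balance=1799

1799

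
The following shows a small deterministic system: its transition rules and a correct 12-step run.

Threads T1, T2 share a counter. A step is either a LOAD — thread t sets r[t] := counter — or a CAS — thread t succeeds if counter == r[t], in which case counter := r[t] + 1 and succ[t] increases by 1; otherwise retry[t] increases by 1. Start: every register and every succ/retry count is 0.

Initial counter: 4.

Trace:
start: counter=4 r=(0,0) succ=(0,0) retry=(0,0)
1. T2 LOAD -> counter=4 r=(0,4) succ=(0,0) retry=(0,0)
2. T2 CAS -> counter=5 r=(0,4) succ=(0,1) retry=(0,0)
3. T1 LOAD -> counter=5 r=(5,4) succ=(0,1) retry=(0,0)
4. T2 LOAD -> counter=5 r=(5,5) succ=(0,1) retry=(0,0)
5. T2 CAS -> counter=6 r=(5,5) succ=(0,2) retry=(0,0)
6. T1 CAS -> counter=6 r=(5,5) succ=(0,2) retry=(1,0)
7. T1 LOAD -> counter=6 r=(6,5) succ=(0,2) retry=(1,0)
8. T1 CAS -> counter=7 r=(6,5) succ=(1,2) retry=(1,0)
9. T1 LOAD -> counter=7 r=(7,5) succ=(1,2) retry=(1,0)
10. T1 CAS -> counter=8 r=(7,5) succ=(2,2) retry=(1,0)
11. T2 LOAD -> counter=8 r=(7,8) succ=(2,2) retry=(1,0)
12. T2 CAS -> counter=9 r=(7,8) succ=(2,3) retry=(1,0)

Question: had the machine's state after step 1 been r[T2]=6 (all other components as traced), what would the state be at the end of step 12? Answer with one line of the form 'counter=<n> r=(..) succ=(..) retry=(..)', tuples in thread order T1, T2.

counter=8 r=(6,7) succ=(2,2) retry=(1,1)

state after step 1 := counter=4 r=(0,6) succ=(0,0) retry=(0,0)
2. T2 CAS -> counter=4 r=(0,6) succ=(0,0) retry=(0,1)
3. T1 LOAD -> counter=4 r=(4,6) succ=(0,0) retry=(0,1)
4. T2 LOAD -> counter=4 r=(4,4) succ=(0,0) retry=(0,1)
5. T2 CAS -> counter=5 r=(4,4) succ=(0,1) retry=(0,1)
6. T1 CAS -> counter=5 r=(4,4) succ=(0,1) retry=(1,1)
7. T1 LOAD -> counter=5 r=(5,4) succ=(0,1) retry=(1,1)
8. T1 CAS -> counter=6 r=(5,4) succ=(1,1) retry=(1,1)
9. T1 LOAD -> counter=6 r=(6,4) succ=(1,1) retry=(1,1)
10. T1 CAS -> counter=7 r=(6,4) succ=(2,1) retry=(1,1)
11. T2 LOAD -> counter=7 r=(6,7) succ=(2,1) retry=(1,1)
12. T2 CAS -> counter=8 r=(6,7) succ=(2,2) retry=(1,1)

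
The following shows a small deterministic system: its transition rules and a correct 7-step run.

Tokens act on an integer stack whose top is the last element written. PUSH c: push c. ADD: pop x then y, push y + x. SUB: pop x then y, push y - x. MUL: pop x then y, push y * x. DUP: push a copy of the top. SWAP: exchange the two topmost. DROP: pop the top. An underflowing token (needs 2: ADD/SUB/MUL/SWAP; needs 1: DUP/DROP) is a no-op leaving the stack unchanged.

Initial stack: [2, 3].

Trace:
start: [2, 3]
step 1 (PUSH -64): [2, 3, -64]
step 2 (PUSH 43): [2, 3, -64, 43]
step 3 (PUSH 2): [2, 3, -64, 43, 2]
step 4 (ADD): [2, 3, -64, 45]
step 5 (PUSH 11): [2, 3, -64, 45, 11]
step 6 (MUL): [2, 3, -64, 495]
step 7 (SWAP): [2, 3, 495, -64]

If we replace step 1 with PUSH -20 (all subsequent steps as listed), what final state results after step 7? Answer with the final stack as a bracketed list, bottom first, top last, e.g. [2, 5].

[2, 3, 495, -20]

(re-executing from step 1 with the substitution; state before step 1: [2, 3])
step 1 (PUSH -20): [2, 3, -20]
step 2 (PUSH 43): [2, 3, -20, 43]
step 3 (PUSH 2): [2, 3, -20, 43, 2]
step 4 (ADD): [2, 3, -20, 45]
step 5 (PUSH 11): [2, 3, -20, 45, 11]
step 6 (MUL): [2, 3, -20, 495]
step 7 (SWAP): [2, 3, 495, -20]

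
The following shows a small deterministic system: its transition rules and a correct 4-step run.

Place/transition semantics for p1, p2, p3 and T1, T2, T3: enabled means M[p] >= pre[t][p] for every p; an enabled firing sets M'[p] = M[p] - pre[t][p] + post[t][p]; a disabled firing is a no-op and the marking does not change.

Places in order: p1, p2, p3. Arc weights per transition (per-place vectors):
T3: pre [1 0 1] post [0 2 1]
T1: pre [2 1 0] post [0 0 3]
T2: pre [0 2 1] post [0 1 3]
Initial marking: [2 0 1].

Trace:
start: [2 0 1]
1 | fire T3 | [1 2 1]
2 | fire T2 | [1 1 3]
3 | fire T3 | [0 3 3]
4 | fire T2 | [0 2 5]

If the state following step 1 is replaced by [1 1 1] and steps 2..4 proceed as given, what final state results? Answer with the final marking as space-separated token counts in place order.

state after step 1 := [1 1 1]
2 | fire T2 | [1 1 1]
3 | fire T3 | [0 3 1]
4 | fire T2 | [0 2 3]

0 2 3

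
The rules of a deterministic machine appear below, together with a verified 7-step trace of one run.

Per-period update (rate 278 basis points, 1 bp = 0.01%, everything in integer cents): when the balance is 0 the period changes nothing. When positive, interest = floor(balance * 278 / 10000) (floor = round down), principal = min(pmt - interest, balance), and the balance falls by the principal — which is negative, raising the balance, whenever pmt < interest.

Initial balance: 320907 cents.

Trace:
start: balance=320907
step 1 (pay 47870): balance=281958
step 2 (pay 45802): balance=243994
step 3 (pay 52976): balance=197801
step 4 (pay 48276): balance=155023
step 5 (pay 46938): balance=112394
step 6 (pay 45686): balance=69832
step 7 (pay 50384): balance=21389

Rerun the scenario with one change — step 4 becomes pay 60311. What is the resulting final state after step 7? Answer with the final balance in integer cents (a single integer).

8322

(re-executing from step 4 with the substitution; state before step 4: balance=197801)
step 4 (pay 60311): balance=142988
step 5 (pay 46938): balance=100025
step 6 (pay 45686): balance=57119
step 7 (pay 50384): balance=8322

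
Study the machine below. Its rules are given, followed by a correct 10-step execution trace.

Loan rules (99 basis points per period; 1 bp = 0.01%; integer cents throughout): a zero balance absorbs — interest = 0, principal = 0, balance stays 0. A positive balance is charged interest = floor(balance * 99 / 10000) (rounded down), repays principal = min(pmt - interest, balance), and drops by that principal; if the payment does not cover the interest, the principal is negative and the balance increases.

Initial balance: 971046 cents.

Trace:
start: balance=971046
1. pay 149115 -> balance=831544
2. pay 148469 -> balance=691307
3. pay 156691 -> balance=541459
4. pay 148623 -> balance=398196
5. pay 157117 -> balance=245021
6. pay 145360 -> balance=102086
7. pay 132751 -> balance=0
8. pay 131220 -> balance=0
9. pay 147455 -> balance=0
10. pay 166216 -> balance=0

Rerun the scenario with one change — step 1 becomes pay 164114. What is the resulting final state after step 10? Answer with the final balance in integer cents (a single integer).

(re-executing from step 1 with the substitution; state before step 1: balance=971046)
1. pay 164114 -> balance=816545
2. pay 148469 -> balance=676159
3. pay 156691 -> balance=526161
4. pay 148623 -> balance=382746
5. pay 157117 -> balance=229418
6. pay 145360 -> balance=86329
7. pay 132751 -> balance=0
8. pay 131220 -> balance=0
9. pay 147455 -> balance=0
10. pay 166216 -> balance=0

0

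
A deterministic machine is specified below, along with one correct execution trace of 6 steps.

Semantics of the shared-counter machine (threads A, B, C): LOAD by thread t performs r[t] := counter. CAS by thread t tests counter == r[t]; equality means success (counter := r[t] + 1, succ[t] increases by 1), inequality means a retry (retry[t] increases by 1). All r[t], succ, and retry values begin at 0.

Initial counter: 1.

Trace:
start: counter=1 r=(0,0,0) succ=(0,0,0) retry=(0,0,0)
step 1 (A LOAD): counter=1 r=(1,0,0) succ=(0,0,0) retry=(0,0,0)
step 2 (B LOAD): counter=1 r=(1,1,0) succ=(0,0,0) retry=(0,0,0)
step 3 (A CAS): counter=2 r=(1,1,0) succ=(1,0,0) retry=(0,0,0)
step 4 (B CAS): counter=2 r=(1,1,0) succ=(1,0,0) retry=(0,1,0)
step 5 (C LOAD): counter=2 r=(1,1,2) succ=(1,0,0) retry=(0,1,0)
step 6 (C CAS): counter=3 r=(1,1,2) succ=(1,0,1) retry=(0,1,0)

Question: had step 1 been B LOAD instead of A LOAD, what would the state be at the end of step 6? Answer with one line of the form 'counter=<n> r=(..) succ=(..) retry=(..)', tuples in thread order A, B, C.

(re-executing from step 1 with the substitution; state before step 1: counter=1 r=(0,0,0) succ=(0,0,0) retry=(0,0,0))
step 1 (B LOAD): counter=1 r=(0,1,0) succ=(0,0,0) retry=(0,0,0)
step 2 (B LOAD): counter=1 r=(0,1,0) succ=(0,0,0) retry=(0,0,0)
step 3 (A CAS): counter=1 r=(0,1,0) succ=(0,0,0) retry=(1,0,0)
step 4 (B CAS): counter=2 r=(0,1,0) succ=(0,1,0) retry=(1,0,0)
step 5 (C LOAD): counter=2 r=(0,1,2) succ=(0,1,0) retry=(1,0,0)
step 6 (C CAS): counter=3 r=(0,1,2) succ=(0,1,1) retry=(1,0,0)

counter=3 r=(0,1,2) succ=(0,1,1) retry=(1,0,0)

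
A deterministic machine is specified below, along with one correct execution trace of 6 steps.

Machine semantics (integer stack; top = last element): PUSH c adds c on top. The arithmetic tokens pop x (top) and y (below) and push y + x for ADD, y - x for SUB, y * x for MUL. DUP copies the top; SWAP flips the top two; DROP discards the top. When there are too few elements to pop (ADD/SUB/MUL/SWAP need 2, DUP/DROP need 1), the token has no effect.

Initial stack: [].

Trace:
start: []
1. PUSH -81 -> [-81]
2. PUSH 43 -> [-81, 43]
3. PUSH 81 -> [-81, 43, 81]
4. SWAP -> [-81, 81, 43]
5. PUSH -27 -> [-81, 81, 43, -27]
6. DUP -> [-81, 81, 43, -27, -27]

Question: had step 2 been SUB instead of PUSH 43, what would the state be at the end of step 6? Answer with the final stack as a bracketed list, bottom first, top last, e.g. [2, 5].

(re-executing from step 2 with the substitution; state before step 2: [-81])
2. SUB -> [-81]
3. PUSH 81 -> [-81, 81]
4. SWAP -> [81, -81]
5. PUSH -27 -> [81, -81, -27]
6. DUP -> [81, -81, -27, -27]

[81, -81, -27, -27]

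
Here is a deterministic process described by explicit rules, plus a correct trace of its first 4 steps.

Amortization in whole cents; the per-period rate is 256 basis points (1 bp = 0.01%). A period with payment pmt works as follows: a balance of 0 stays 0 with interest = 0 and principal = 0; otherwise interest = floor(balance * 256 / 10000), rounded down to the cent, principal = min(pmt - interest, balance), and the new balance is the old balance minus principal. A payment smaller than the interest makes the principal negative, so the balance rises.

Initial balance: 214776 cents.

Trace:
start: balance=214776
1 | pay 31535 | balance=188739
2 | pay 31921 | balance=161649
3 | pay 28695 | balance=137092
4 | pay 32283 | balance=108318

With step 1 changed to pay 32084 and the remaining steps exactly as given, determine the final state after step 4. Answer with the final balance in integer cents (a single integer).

(re-executing from step 1 with the substitution; state before step 1: balance=214776)
1 | pay 32084 | balance=188190
2 | pay 31921 | balance=161086
3 | pay 28695 | balance=136514
4 | pay 32283 | balance=107725

107725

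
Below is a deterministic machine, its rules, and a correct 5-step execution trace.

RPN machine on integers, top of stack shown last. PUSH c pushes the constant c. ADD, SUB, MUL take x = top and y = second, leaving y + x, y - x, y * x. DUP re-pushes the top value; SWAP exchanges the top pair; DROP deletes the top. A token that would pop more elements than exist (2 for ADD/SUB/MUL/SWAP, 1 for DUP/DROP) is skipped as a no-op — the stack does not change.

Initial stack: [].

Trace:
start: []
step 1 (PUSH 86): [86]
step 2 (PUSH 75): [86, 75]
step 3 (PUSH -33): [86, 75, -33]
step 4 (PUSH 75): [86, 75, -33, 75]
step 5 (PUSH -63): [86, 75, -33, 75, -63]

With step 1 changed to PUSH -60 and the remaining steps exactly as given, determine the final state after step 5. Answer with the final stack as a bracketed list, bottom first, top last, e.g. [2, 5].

(re-executing from step 1 with the substitution; state before step 1: [])
step 1 (PUSH -60): [-60]
step 2 (PUSH 75): [-60, 75]
step 3 (PUSH -33): [-60, 75, -33]
step 4 (PUSH 75): [-60, 75, -33, 75]
step 5 (PUSH -63): [-60, 75, -33, 75, -63]

[-60, 75, -33, 75, -63]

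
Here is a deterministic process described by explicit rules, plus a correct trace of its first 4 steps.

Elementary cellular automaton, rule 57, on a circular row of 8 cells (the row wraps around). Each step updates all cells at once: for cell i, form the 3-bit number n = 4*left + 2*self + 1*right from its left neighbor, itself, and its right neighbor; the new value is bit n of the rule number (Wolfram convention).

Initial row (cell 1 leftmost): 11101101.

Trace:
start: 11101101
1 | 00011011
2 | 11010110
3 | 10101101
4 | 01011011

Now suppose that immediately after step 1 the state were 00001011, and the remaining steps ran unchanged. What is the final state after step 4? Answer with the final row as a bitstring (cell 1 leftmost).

state after step 1 := 00001011
2 | 11100110
3 | 10010101
4 | 01001011

01001011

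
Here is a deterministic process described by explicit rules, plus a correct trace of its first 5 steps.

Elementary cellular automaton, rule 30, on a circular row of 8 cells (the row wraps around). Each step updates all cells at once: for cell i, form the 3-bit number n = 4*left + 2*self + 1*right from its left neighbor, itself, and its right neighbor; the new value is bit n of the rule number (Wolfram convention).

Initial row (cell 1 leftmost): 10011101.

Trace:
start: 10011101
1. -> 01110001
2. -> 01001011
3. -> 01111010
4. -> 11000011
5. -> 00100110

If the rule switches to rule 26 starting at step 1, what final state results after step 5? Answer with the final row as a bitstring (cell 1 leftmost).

11000010

(re-executing steps 1..5 under rule 26; state before step 1: 10011101)
1. -> 01110001
2. -> 01001010
3. -> 10110001
4. -> 00101011
5. -> 11000010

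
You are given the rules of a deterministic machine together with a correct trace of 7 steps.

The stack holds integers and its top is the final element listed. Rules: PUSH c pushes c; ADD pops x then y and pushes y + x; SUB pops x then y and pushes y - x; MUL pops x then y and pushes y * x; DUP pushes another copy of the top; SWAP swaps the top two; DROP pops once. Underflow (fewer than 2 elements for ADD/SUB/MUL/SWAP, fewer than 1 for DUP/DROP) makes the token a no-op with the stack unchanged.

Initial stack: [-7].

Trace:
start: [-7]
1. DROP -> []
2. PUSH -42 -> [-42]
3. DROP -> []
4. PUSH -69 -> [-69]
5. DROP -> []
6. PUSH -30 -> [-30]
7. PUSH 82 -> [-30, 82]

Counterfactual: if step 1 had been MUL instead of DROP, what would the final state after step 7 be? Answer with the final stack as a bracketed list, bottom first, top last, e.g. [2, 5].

(re-executing from step 1 with the substitution; state before step 1: [-7])
1. MUL -> [-7]
2. PUSH -42 -> [-7, -42]
3. DROP -> [-7]
4. PUSH -69 -> [-7, -69]
5. DROP -> [-7]
6. PUSH -30 -> [-7, -30]
7. PUSH 82 -> [-7, -30, 82]

[-7, -30, 82]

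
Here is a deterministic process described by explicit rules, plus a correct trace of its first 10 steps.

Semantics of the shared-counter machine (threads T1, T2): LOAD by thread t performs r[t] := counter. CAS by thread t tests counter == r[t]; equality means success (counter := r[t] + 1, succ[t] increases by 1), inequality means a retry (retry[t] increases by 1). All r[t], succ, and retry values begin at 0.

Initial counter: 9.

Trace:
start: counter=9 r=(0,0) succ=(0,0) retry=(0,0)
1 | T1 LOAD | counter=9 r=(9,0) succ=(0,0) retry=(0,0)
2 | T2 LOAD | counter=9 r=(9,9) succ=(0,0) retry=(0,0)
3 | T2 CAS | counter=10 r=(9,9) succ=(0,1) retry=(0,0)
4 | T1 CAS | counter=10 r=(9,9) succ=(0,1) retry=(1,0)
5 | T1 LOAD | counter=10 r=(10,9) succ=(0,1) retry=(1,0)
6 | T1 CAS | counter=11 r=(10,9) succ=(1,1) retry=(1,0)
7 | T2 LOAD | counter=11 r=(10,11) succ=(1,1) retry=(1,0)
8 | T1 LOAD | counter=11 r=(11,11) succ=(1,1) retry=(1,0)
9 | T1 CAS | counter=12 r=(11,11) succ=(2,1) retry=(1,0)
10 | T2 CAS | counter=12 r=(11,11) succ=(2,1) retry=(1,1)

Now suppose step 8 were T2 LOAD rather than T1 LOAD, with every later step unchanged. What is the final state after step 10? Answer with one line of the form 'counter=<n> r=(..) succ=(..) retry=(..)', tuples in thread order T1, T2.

(re-executing from step 8 with the substitution; state before step 8: counter=11 r=(10,11) succ=(1,1) retry=(1,0))
8 | T2 LOAD | counter=11 r=(10,11) succ=(1,1) retry=(1,0)
9 | T1 CAS | counter=11 r=(10,11) succ=(1,1) retry=(2,0)
10 | T2 CAS | counter=12 r=(10,11) succ=(1,2) retry=(2,0)

counter=12 r=(10,11) succ=(1,2) retry=(2,0)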